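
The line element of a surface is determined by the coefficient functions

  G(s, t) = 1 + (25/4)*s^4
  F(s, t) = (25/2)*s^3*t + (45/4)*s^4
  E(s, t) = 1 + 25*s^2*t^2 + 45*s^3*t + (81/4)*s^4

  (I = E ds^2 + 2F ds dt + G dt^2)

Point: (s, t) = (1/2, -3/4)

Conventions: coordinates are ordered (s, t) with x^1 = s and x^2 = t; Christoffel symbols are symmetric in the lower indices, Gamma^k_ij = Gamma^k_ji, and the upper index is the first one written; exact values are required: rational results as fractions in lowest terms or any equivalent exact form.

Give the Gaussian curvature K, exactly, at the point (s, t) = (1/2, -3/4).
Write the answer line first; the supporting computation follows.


Answer: K = -1024/625

E = 25/16, F = -15/32, G = 89/64, EG - F^2 = 125/64 at the point
E_s = -9/8, E_t = -15/4, F_s = -45/32, F_t = 25/16, G_s = 25/8, G_t = 0
E_tt = 25/2, F_st = 75/8, G_ss = 75/4
Apply the Brioschi formula K = (det M1 - det M2)/(EG - F^2)^2 over the derivative matrices of E, F, G.
M1 = [[-E_tt/2 + F_st - G_ss/2, E_s/2, F_s - E_t/2], [F_t - G_s/2, E, F], [G_t/2, F, G]] = [[-25/4, -9/16, 15/32], [0, 25/16, -15/32], [0, -15/32, 89/64]]; det M1 = -3125/256
M2 = [[0, E_t/2, G_s/2], [E_t/2, E, F], [G_s/2, F, G]] = [[0, -15/8, 25/16], [-15/8, 25/16, -15/32], [25/16, -15/32, 89/64]]; det M2 = -1525/256
det M1 - det M2 = -25/4; K = -25/4 / (125/64)^2 = -1024/625


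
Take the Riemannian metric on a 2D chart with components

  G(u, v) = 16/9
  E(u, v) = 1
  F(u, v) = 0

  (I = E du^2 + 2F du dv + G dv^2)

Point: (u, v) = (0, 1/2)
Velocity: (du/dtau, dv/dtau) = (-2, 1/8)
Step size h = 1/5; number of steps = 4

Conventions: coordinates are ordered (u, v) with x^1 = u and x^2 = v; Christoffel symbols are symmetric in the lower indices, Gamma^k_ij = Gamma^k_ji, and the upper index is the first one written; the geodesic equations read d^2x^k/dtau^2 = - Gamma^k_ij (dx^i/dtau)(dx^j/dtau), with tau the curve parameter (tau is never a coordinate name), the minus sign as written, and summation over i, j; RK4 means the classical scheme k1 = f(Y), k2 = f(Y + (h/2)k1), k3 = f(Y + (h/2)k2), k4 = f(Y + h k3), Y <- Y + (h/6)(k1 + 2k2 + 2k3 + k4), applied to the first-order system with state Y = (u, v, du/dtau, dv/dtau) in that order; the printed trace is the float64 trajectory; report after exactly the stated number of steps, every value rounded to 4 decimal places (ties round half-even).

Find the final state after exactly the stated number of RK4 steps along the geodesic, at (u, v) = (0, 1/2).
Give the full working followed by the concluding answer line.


f(Y) = (du/dtau, dv/dtau, -Gamma^u_ij Y'^i Y'^j, -Gamma^v_ij Y'^i Y'^j) with the Gammas evaluated at the stage position; h = 0.200000; intermediate values shown to 6 dp
step 0: u = 0.0000, v = 0.5000, du/dtau = -2.0000, dv/dtau = 0.1250
step 1:
  k1: at (u, v) = (0.000000, 0.500000), (du/dtau, dv/dtau) = (-2.000000, 0.125000); Gamma_uuu = 0.000000, Gamma_uuv = 0.000000, Gamma_uvv = 0.000000, Gamma_vuu = 0.000000, Gamma_vuv = 0.000000, Gamma_vvv = 0.000000; k1 = (-2.000000, 0.125000, 0.000000, 0.000000)
  k2: at (u, v) = (-0.200000, 0.512500), (du/dtau, dv/dtau) = (-2.000000, 0.125000); Gamma_uuu = 0.000000, Gamma_uuv = 0.000000, Gamma_uvv = 0.000000, Gamma_vuu = 0.000000, Gamma_vuv = 0.000000, Gamma_vvv = 0.000000; k2 = (-2.000000, 0.125000, 0.000000, 0.000000)
  k3: at (u, v) = (-0.200000, 0.512500), (du/dtau, dv/dtau) = (-2.000000, 0.125000); Gamma_uuu = 0.000000, Gamma_uuv = 0.000000, Gamma_uvv = 0.000000, Gamma_vuu = 0.000000, Gamma_vuv = 0.000000, Gamma_vvv = 0.000000; k3 = (-2.000000, 0.125000, 0.000000, 0.000000)
  k4: at (u, v) = (-0.400000, 0.525000), (du/dtau, dv/dtau) = (-2.000000, 0.125000); Gamma_uuu = 0.000000, Gamma_uuv = 0.000000, Gamma_uvv = 0.000000, Gamma_vuu = 0.000000, Gamma_vuv = 0.000000, Gamma_vvv = 0.000000; k4 = (-2.000000, 0.125000, 0.000000, 0.000000)
  Y <- Y + (h/6)(k1 + 2k2 + 2k3 + k4): u = -0.4000, v = 0.5250, du/dtau = -2.0000, dv/dtau = 0.1250
step 2:
  k1: at (u, v) = (-0.400000, 0.525000), (du/dtau, dv/dtau) = (-2.000000, 0.125000); Gamma_uuu = 0.000000, Gamma_uuv = 0.000000, Gamma_uvv = 0.000000, Gamma_vuu = 0.000000, Gamma_vuv = 0.000000, Gamma_vvv = 0.000000; k1 = (-2.000000, 0.125000, 0.000000, 0.000000)
  k2: at (u, v) = (-0.600000, 0.537500), (du/dtau, dv/dtau) = (-2.000000, 0.125000); Gamma_uuu = 0.000000, Gamma_uuv = 0.000000, Gamma_uvv = 0.000000, Gamma_vuu = 0.000000, Gamma_vuv = 0.000000, Gamma_vvv = 0.000000; k2 = (-2.000000, 0.125000, 0.000000, 0.000000)
  k3: at (u, v) = (-0.600000, 0.537500), (du/dtau, dv/dtau) = (-2.000000, 0.125000); Gamma_uuu = 0.000000, Gamma_uuv = 0.000000, Gamma_uvv = 0.000000, Gamma_vuu = 0.000000, Gamma_vuv = 0.000000, Gamma_vvv = 0.000000; k3 = (-2.000000, 0.125000, 0.000000, 0.000000)
  k4: at (u, v) = (-0.800000, 0.550000), (du/dtau, dv/dtau) = (-2.000000, 0.125000); Gamma_uuu = 0.000000, Gamma_uuv = 0.000000, Gamma_uvv = 0.000000, Gamma_vuu = 0.000000, Gamma_vuv = 0.000000, Gamma_vvv = 0.000000; k4 = (-2.000000, 0.125000, 0.000000, 0.000000)
  Y <- Y + (h/6)(k1 + 2k2 + 2k3 + k4): u = -0.8000, v = 0.5500, du/dtau = -2.0000, dv/dtau = 0.1250
step 3:
  k1: at (u, v) = (-0.800000, 0.550000), (du/dtau, dv/dtau) = (-2.000000, 0.125000); Gamma_uuu = 0.000000, Gamma_uuv = 0.000000, Gamma_uvv = 0.000000, Gamma_vuu = 0.000000, Gamma_vuv = 0.000000, Gamma_vvv = 0.000000; k1 = (-2.000000, 0.125000, 0.000000, 0.000000)
  k2: at (u, v) = (-1.000000, 0.562500), (du/dtau, dv/dtau) = (-2.000000, 0.125000); Gamma_uuu = 0.000000, Gamma_uuv = 0.000000, Gamma_uvv = 0.000000, Gamma_vuu = 0.000000, Gamma_vuv = 0.000000, Gamma_vvv = 0.000000; k2 = (-2.000000, 0.125000, 0.000000, 0.000000)
  k3: at (u, v) = (-1.000000, 0.562500), (du/dtau, dv/dtau) = (-2.000000, 0.125000); Gamma_uuu = 0.000000, Gamma_uuv = 0.000000, Gamma_uvv = 0.000000, Gamma_vuu = 0.000000, Gamma_vuv = 0.000000, Gamma_vvv = 0.000000; k3 = (-2.000000, 0.125000, 0.000000, 0.000000)
  k4: at (u, v) = (-1.200000, 0.575000), (du/dtau, dv/dtau) = (-2.000000, 0.125000); Gamma_uuu = 0.000000, Gamma_uuv = 0.000000, Gamma_uvv = 0.000000, Gamma_vuu = 0.000000, Gamma_vuv = 0.000000, Gamma_vvv = 0.000000; k4 = (-2.000000, 0.125000, 0.000000, 0.000000)
  Y <- Y + (h/6)(k1 + 2k2 + 2k3 + k4): u = -1.2000, v = 0.5750, du/dtau = -2.0000, dv/dtau = 0.1250
step 4:
  k1: at (u, v) = (-1.200000, 0.575000), (du/dtau, dv/dtau) = (-2.000000, 0.125000); Gamma_uuu = 0.000000, Gamma_uuv = 0.000000, Gamma_uvv = 0.000000, Gamma_vuu = 0.000000, Gamma_vuv = 0.000000, Gamma_vvv = 0.000000; k1 = (-2.000000, 0.125000, 0.000000, 0.000000)
  k2: at (u, v) = (-1.400000, 0.587500), (du/dtau, dv/dtau) = (-2.000000, 0.125000); Gamma_uuu = 0.000000, Gamma_uuv = 0.000000, Gamma_uvv = 0.000000, Gamma_vuu = 0.000000, Gamma_vuv = 0.000000, Gamma_vvv = 0.000000; k2 = (-2.000000, 0.125000, 0.000000, 0.000000)
  k3: at (u, v) = (-1.400000, 0.587500), (du/dtau, dv/dtau) = (-2.000000, 0.125000); Gamma_uuu = 0.000000, Gamma_uuv = 0.000000, Gamma_uvv = 0.000000, Gamma_vuu = 0.000000, Gamma_vuv = 0.000000, Gamma_vvv = 0.000000; k3 = (-2.000000, 0.125000, 0.000000, 0.000000)
  k4: at (u, v) = (-1.600000, 0.600000), (du/dtau, dv/dtau) = (-2.000000, 0.125000); Gamma_uuu = 0.000000, Gamma_uuv = 0.000000, Gamma_uvv = 0.000000, Gamma_vuu = 0.000000, Gamma_vuv = 0.000000, Gamma_vvv = 0.000000; k4 = (-2.000000, 0.125000, 0.000000, 0.000000)
  Y <- Y + (h/6)(k1 + 2k2 + 2k3 + k4): u = -1.6000, v = 0.6000, du/dtau = -2.0000, dv/dtau = 0.1250

Answer: u = -1.6000, v = 0.6000, du/dtau = -2.0000, dv/dtau = 0.1250


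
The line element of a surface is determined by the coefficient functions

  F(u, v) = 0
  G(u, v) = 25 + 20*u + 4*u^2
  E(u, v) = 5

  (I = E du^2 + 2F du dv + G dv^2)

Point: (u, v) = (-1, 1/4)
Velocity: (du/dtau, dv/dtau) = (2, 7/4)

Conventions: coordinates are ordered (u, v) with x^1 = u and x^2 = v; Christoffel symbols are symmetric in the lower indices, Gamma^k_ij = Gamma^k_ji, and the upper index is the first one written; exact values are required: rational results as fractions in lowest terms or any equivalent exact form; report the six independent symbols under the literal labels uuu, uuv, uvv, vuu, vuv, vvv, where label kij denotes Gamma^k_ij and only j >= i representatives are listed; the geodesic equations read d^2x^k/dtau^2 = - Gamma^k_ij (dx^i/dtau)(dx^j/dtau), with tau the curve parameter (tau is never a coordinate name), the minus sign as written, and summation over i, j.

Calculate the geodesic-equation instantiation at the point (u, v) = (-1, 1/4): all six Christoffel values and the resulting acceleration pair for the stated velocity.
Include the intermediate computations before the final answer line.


E = 5, F = 0, G = 9 at the point
E_u = 0, E_v = 0, F_u = 0, F_v = 0, G_u = 12, G_v = 0
EG - F^2 = 45;  g^inv = (1/45) * [[9, 0], [0, 5]]
first-kind symbols [ij,l] = (1/2)(d_i g_jl + d_j g_il - d_l g_ij): [uu,u] = E_u/2 = 0, [uu,v] = F_u - E_v/2 = 0, [uv,u] = E_v/2 = 0, [uv,v] = G_u/2 = 6, [vv,u] = F_v - G_u/2 = -6, [vv,v] = G_v/2 = 0
Gamma^u_ij = (G*[ij,u] - F*[ij,v])/(EG - F^2), Gamma^v_ij = (E*[ij,v] - F*[ij,u])/(EG - F^2)
Gamma_uuu = 0, Gamma_uuv = 0, Gamma_uvv = -6/5, Gamma_vuu = 0, Gamma_vuv = 2/3, Gamma_vvv = 0
d^2u/dtau^2 = -(Gamma_uuu*(2)^2 + 2*Gamma_uuv*(2)*(7/4) + Gamma_uvv*(7/4)^2) = 147/40
d^2v/dtau^2 = -(Gamma_vuu*(2)^2 + 2*Gamma_vuv*(2)*(7/4) + Gamma_vvv*(7/4)^2) = -14/3

Answer: Gamma_uuu = 0, Gamma_uuv = 0, Gamma_uvv = -6/5, Gamma_vuu = 0, Gamma_vuv = 2/3, Gamma_vvv = 0; accelerations (d^2u/dtau^2, d^2v/dtau^2) = (147/40, -14/3)


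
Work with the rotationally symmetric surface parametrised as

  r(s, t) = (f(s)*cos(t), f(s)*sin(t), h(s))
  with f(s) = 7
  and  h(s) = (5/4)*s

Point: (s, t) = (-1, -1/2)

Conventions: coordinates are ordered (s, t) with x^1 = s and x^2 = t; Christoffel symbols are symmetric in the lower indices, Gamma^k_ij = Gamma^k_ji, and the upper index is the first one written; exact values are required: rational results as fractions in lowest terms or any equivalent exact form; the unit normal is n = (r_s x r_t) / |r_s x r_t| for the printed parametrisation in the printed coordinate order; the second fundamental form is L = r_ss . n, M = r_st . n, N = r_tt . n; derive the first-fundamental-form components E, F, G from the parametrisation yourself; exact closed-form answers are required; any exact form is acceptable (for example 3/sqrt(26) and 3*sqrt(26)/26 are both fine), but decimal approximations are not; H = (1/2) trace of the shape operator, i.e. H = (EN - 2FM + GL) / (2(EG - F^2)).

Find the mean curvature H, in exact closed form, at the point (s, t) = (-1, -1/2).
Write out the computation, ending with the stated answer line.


f = 7, f' = 0, f'' = 0, h' = 5/4, h'' = 0
E = 25/16, F = 0, G = 49; answer radicand W^2 = 25/16
unnormalised second-form numerators: l = 0, m = 0, n = 35/4; L = l/sqrt(25/16), and similarly M = m/sqrt(W^2), N = n/sqrt(W^2)
H = (E*n - 2*F*m + G*l) / (2*(EG - F^2)*sqrt(W^2)); E*n - 2*F*m + G*l = 875/64, EG - F^2 = 1225/16, so H = (5/56)/sqrt(25/16)

Answer: H = 1/14


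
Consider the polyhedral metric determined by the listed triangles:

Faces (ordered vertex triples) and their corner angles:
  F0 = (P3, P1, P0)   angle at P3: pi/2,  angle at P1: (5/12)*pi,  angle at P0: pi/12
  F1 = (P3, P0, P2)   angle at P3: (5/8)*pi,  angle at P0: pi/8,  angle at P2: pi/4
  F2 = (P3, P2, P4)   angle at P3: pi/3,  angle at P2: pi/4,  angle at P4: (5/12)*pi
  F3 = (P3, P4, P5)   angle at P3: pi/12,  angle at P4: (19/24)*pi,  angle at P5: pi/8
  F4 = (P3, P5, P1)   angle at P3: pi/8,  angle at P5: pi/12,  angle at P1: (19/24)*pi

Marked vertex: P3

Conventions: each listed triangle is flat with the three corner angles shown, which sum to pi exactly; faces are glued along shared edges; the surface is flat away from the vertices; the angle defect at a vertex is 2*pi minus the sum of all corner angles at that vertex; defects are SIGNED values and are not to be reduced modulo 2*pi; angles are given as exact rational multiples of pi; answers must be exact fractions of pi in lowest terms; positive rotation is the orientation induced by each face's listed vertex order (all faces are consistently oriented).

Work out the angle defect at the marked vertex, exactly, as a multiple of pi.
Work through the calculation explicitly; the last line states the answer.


Sum of corner angles at P3: (5/3)*pi
defect = 2*pi - (5/3)*pi

Answer: defect(P3) = pi/3


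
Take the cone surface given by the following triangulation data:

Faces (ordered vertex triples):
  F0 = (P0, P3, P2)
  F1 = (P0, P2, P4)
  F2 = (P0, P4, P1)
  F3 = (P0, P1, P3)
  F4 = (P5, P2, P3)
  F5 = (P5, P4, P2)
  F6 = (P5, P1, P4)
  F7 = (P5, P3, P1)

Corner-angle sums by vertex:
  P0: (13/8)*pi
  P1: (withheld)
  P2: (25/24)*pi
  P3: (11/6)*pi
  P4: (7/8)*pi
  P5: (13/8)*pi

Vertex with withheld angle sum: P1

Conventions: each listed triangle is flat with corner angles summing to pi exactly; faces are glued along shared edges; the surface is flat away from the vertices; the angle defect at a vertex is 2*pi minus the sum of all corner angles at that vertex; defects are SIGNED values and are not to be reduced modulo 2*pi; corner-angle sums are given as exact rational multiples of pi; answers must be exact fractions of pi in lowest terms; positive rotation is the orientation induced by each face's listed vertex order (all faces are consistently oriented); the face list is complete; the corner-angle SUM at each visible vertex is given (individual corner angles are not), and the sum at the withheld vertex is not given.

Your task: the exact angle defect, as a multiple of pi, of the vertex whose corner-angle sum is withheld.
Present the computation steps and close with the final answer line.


V = 6, E = 12, F = 8; chi = V - E + F = 2
Gauss-Bonnet: total defect = 2*pi*chi = 4*pi; visible defects sum to 3*pi

Answer: defect(P1) = pi


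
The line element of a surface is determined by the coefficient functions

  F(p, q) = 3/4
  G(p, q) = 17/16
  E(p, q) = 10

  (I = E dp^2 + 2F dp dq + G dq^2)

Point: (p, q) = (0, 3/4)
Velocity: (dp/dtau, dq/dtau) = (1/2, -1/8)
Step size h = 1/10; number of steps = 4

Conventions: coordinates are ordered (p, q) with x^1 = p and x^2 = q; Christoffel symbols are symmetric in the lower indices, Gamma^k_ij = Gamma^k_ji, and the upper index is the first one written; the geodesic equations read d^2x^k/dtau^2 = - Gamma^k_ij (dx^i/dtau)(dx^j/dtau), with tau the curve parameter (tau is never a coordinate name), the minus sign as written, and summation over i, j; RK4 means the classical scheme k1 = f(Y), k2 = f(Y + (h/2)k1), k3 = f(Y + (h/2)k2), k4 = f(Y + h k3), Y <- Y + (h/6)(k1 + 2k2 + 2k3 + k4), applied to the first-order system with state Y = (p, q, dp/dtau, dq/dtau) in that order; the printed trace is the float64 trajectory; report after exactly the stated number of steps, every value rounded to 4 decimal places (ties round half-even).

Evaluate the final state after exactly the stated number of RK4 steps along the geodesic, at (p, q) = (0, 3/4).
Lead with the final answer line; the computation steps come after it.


Answer: p = 0.2000, q = 0.7000, dp/dtau = 0.5000, dq/dtau = -0.1250

f(Y) = (dp/dtau, dq/dtau, -Gamma^p_ij Y'^i Y'^j, -Gamma^q_ij Y'^i Y'^j) with the Gammas evaluated at the stage position; h = 0.100000; intermediate values shown to 6 dp
step 0: p = 0.0000, q = 0.7500, dp/dtau = 0.5000, dq/dtau = -0.1250
step 1:
  k1: at (p, q) = (0.000000, 0.750000), (dp/dtau, dq/dtau) = (0.500000, -0.125000); Gamma_ppp = 0.000000, Gamma_ppq = 0.000000, Gamma_pqq = 0.000000, Gamma_qpp = 0.000000, Gamma_qpq = 0.000000, Gamma_qqq = 0.000000; k1 = (0.500000, -0.125000, 0.000000, 0.000000)
  k2: at (p, q) = (0.025000, 0.743750), (dp/dtau, dq/dtau) = (0.500000, -0.125000); Gamma_ppp = 0.000000, Gamma_ppq = 0.000000, Gamma_pqq = 0.000000, Gamma_qpp = 0.000000, Gamma_qpq = 0.000000, Gamma_qqq = 0.000000; k2 = (0.500000, -0.125000, 0.000000, 0.000000)
  k3: at (p, q) = (0.025000, 0.743750), (dp/dtau, dq/dtau) = (0.500000, -0.125000); Gamma_ppp = 0.000000, Gamma_ppq = 0.000000, Gamma_pqq = 0.000000, Gamma_qpp = 0.000000, Gamma_qpq = 0.000000, Gamma_qqq = 0.000000; k3 = (0.500000, -0.125000, 0.000000, 0.000000)
  k4: at (p, q) = (0.050000, 0.737500), (dp/dtau, dq/dtau) = (0.500000, -0.125000); Gamma_ppp = 0.000000, Gamma_ppq = 0.000000, Gamma_pqq = 0.000000, Gamma_qpp = 0.000000, Gamma_qpq = 0.000000, Gamma_qqq = 0.000000; k4 = (0.500000, -0.125000, 0.000000, 0.000000)
  Y <- Y + (h/6)(k1 + 2k2 + 2k3 + k4): p = 0.0500, q = 0.7375, dp/dtau = 0.5000, dq/dtau = -0.1250
step 2:
  k1: at (p, q) = (0.050000, 0.737500), (dp/dtau, dq/dtau) = (0.500000, -0.125000); Gamma_ppp = 0.000000, Gamma_ppq = 0.000000, Gamma_pqq = 0.000000, Gamma_qpp = 0.000000, Gamma_qpq = 0.000000, Gamma_qqq = 0.000000; k1 = (0.500000, -0.125000, 0.000000, 0.000000)
  k2: at (p, q) = (0.075000, 0.731250), (dp/dtau, dq/dtau) = (0.500000, -0.125000); Gamma_ppp = 0.000000, Gamma_ppq = 0.000000, Gamma_pqq = 0.000000, Gamma_qpp = 0.000000, Gamma_qpq = 0.000000, Gamma_qqq = 0.000000; k2 = (0.500000, -0.125000, 0.000000, 0.000000)
  k3: at (p, q) = (0.075000, 0.731250), (dp/dtau, dq/dtau) = (0.500000, -0.125000); Gamma_ppp = 0.000000, Gamma_ppq = 0.000000, Gamma_pqq = 0.000000, Gamma_qpp = 0.000000, Gamma_qpq = 0.000000, Gamma_qqq = 0.000000; k3 = (0.500000, -0.125000, 0.000000, 0.000000)
  k4: at (p, q) = (0.100000, 0.725000), (dp/dtau, dq/dtau) = (0.500000, -0.125000); Gamma_ppp = 0.000000, Gamma_ppq = 0.000000, Gamma_pqq = 0.000000, Gamma_qpp = 0.000000, Gamma_qpq = 0.000000, Gamma_qqq = 0.000000; k4 = (0.500000, -0.125000, 0.000000, 0.000000)
  Y <- Y + (h/6)(k1 + 2k2 + 2k3 + k4): p = 0.1000, q = 0.7250, dp/dtau = 0.5000, dq/dtau = -0.1250
step 3:
  k1: at (p, q) = (0.100000, 0.725000), (dp/dtau, dq/dtau) = (0.500000, -0.125000); Gamma_ppp = 0.000000, Gamma_ppq = 0.000000, Gamma_pqq = 0.000000, Gamma_qpp = 0.000000, Gamma_qpq = 0.000000, Gamma_qqq = 0.000000; k1 = (0.500000, -0.125000, 0.000000, 0.000000)
  k2: at (p, q) = (0.125000, 0.718750), (dp/dtau, dq/dtau) = (0.500000, -0.125000); Gamma_ppp = 0.000000, Gamma_ppq = 0.000000, Gamma_pqq = 0.000000, Gamma_qpp = 0.000000, Gamma_qpq = 0.000000, Gamma_qqq = 0.000000; k2 = (0.500000, -0.125000, 0.000000, 0.000000)
  k3: at (p, q) = (0.125000, 0.718750), (dp/dtau, dq/dtau) = (0.500000, -0.125000); Gamma_ppp = 0.000000, Gamma_ppq = 0.000000, Gamma_pqq = 0.000000, Gamma_qpp = 0.000000, Gamma_qpq = 0.000000, Gamma_qqq = 0.000000; k3 = (0.500000, -0.125000, 0.000000, 0.000000)
  k4: at (p, q) = (0.150000, 0.712500), (dp/dtau, dq/dtau) = (0.500000, -0.125000); Gamma_ppp = 0.000000, Gamma_ppq = 0.000000, Gamma_pqq = 0.000000, Gamma_qpp = 0.000000, Gamma_qpq = 0.000000, Gamma_qqq = 0.000000; k4 = (0.500000, -0.125000, 0.000000, 0.000000)
  Y <- Y + (h/6)(k1 + 2k2 + 2k3 + k4): p = 0.1500, q = 0.7125, dp/dtau = 0.5000, dq/dtau = -0.1250
step 4:
  k1: at (p, q) = (0.150000, 0.712500), (dp/dtau, dq/dtau) = (0.500000, -0.125000); Gamma_ppp = 0.000000, Gamma_ppq = 0.000000, Gamma_pqq = 0.000000, Gamma_qpp = 0.000000, Gamma_qpq = 0.000000, Gamma_qqq = 0.000000; k1 = (0.500000, -0.125000, 0.000000, 0.000000)
  k2: at (p, q) = (0.175000, 0.706250), (dp/dtau, dq/dtau) = (0.500000, -0.125000); Gamma_ppp = 0.000000, Gamma_ppq = 0.000000, Gamma_pqq = 0.000000, Gamma_qpp = 0.000000, Gamma_qpq = 0.000000, Gamma_qqq = 0.000000; k2 = (0.500000, -0.125000, 0.000000, 0.000000)
  k3: at (p, q) = (0.175000, 0.706250), (dp/dtau, dq/dtau) = (0.500000, -0.125000); Gamma_ppp = 0.000000, Gamma_ppq = 0.000000, Gamma_pqq = 0.000000, Gamma_qpp = 0.000000, Gamma_qpq = 0.000000, Gamma_qqq = 0.000000; k3 = (0.500000, -0.125000, 0.000000, 0.000000)
  k4: at (p, q) = (0.200000, 0.700000), (dp/dtau, dq/dtau) = (0.500000, -0.125000); Gamma_ppp = 0.000000, Gamma_ppq = 0.000000, Gamma_pqq = 0.000000, Gamma_qpp = 0.000000, Gamma_qpq = 0.000000, Gamma_qqq = 0.000000; k4 = (0.500000, -0.125000, 0.000000, 0.000000)
  Y <- Y + (h/6)(k1 + 2k2 + 2k3 + k4): p = 0.2000, q = 0.7000, dp/dtau = 0.5000, dq/dtau = -0.1250


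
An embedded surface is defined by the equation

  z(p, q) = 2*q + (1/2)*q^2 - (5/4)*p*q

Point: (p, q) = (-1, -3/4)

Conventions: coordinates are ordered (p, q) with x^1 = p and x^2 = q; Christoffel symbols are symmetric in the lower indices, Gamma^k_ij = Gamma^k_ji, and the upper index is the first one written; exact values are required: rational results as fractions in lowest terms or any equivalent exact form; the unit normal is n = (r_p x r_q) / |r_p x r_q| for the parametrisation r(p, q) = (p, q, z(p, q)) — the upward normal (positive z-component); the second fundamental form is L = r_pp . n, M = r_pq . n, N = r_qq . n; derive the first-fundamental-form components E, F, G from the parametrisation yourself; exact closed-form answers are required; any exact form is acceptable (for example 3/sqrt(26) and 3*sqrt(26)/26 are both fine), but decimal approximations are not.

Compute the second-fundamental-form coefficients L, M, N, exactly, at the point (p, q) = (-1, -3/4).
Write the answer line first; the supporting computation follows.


Answer: L = 0, M = -20*sqrt(2081)/2081, N = 16*sqrt(2081)/2081

z_p = 15/16, z_q = 5/2, z_pp = 0, z_pq = -5/4, z_qq = 1
E = 481/256, F = 75/32, G = 29/4; answer radicand W^2 = 2081/256
unnormalised second-form numerators: l = 0, m = -5/4, n = 1; L = l/sqrt(2081/256), and similarly M = m/sqrt(W^2), N = n/sqrt(W^2)


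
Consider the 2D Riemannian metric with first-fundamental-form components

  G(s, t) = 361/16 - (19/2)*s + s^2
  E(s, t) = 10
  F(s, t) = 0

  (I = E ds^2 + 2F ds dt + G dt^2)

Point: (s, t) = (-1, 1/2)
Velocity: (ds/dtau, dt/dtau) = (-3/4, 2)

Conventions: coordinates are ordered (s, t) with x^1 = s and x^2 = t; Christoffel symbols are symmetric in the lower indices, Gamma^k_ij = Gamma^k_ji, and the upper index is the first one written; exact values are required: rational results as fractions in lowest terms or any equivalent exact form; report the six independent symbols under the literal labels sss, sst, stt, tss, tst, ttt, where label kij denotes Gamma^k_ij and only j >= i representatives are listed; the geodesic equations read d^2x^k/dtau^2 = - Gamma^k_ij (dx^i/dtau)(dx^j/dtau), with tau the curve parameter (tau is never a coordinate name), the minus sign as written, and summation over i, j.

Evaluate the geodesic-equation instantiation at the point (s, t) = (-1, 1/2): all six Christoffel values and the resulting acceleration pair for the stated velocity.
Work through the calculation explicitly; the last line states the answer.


E = 10, F = 0, G = 529/16 at the point
E_s = 0, E_t = 0, F_s = 0, F_t = 0, G_s = -23/2, G_t = 0
EG - F^2 = 2645/8;  g^inv = (8/2645) * [[529/16, 0], [0, 10]]
first-kind symbols [ij,l] = (1/2)(d_i g_jl + d_j g_il - d_l g_ij): [ss,s] = E_s/2 = 0, [ss,t] = F_s - E_t/2 = 0, [st,s] = E_t/2 = 0, [st,t] = G_s/2 = -23/4, [tt,s] = F_t - G_s/2 = 23/4, [tt,t] = G_t/2 = 0
Gamma^s_ij = (G*[ij,s] - F*[ij,t])/(EG - F^2), Gamma^t_ij = (E*[ij,t] - F*[ij,s])/(EG - F^2)
Gamma_sss = 0, Gamma_sst = 0, Gamma_stt = 23/40, Gamma_tss = 0, Gamma_tst = -4/23, Gamma_ttt = 0
d^2s/dtau^2 = -(Gamma_sss*(-3/4)^2 + 2*Gamma_sst*(-3/4)*(2) + Gamma_stt*(2)^2) = -23/10
d^2t/dtau^2 = -(Gamma_tss*(-3/4)^2 + 2*Gamma_tst*(-3/4)*(2) + Gamma_ttt*(2)^2) = -12/23

Answer: Gamma_sss = 0, Gamma_sst = 0, Gamma_stt = 23/40, Gamma_tss = 0, Gamma_tst = -4/23, Gamma_ttt = 0; accelerations (d^2s/dtau^2, d^2t/dtau^2) = (-23/10, -12/23)


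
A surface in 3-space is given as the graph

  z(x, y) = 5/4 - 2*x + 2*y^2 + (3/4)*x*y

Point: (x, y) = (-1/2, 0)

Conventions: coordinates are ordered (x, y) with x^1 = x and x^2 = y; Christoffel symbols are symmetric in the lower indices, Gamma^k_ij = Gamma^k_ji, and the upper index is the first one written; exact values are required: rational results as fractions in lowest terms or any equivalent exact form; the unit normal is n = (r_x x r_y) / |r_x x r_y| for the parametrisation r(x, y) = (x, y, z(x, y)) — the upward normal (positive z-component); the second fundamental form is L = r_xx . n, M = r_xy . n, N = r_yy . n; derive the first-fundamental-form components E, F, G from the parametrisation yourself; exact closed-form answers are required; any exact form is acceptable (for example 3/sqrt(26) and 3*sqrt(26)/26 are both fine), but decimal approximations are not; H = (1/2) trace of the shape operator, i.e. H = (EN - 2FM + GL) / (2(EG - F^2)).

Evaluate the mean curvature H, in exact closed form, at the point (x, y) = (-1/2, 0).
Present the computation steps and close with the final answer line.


z_x = -2, z_y = -3/8, z_xx = 0, z_xy = 3/4, z_yy = 4
E = 5, F = 3/4, G = 73/64; answer radicand W^2 = 329/64
unnormalised second-form numerators: l = 0, m = 3/4, n = 4; L = l/sqrt(329/64), and similarly M = m/sqrt(W^2), N = n/sqrt(W^2)
H = (E*n - 2*F*m + G*l) / (2*(EG - F^2)*sqrt(W^2)); E*n - 2*F*m + G*l = 151/8, EG - F^2 = 329/64, so H = (604/329)/sqrt(329/64)

Answer: H = 4832*sqrt(329)/108241


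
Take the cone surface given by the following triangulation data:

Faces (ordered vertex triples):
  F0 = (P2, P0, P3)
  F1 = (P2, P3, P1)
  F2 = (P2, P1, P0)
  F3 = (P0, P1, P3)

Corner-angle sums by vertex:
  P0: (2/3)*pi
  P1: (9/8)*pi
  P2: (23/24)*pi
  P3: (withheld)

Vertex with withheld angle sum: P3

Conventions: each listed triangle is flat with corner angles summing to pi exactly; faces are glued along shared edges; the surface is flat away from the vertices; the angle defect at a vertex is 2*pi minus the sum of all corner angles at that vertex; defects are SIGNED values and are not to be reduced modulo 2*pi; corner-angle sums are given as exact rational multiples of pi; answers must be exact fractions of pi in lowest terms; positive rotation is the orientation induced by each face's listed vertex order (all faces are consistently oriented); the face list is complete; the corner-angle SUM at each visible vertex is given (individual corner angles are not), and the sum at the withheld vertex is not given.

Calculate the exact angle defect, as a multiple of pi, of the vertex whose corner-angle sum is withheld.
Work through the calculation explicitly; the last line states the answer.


V = 4, E = 6, F = 4; chi = V - E + F = 2
Gauss-Bonnet: total defect = 2*pi*chi = 4*pi; visible defects sum to (13/4)*pi

Answer: defect(P3) = (3/4)*pi


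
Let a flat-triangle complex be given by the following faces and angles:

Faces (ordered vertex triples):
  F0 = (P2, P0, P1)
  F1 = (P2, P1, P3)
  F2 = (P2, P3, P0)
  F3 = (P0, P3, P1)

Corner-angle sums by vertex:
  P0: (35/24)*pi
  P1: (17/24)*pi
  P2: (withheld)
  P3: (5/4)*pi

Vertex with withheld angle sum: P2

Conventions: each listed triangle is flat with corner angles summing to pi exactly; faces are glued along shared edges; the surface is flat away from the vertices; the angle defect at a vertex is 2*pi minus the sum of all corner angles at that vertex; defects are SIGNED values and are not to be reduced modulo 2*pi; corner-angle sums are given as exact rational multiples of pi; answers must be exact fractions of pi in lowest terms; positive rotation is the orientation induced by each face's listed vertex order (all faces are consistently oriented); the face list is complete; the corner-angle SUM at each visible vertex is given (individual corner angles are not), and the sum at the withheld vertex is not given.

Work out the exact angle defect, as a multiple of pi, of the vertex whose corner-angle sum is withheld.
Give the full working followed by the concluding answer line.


V = 4, E = 6, F = 4; chi = V - E + F = 2
Gauss-Bonnet: total defect = 2*pi*chi = 4*pi; visible defects sum to (31/12)*pi

Answer: defect(P2) = (17/12)*pi


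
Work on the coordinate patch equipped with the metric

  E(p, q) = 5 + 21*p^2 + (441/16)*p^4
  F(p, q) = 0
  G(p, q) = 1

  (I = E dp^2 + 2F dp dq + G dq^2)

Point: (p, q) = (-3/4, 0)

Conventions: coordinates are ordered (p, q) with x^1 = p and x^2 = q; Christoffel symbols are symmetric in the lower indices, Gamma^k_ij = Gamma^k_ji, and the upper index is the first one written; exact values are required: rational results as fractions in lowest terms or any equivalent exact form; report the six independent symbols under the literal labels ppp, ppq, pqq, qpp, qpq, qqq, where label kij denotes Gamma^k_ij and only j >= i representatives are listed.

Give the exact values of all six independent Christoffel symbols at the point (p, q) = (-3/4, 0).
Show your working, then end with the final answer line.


E = 104585/4096, F = 0, G = 1 at the point
E_p = -19971/256, E_q = 0, F_p = 0, F_q = 0, G_p = 0, G_q = 0
EG - F^2 = 104585/4096;  g^inv = (4096/104585) * [[1, 0], [0, 104585/4096]]
first-kind symbols [ij,l] = (1/2)(d_i g_jl + d_j g_il - d_l g_ij): [pp,p] = E_p/2 = -19971/512, [pp,q] = F_p - E_q/2 = 0, [pq,p] = E_q/2 = 0, [pq,q] = G_p/2 = 0, [qq,p] = F_q - G_p/2 = 0, [qq,q] = G_q/2 = 0
Gamma^p_ij = (G*[ij,p] - F*[ij,q])/(EG - F^2), Gamma^q_ij = (E*[ij,q] - F*[ij,p])/(EG - F^2)

Answer: Gamma_ppp = -159768/104585, Gamma_ppq = 0, Gamma_pqq = 0, Gamma_qpp = 0, Gamma_qpq = 0, Gamma_qqq = 0


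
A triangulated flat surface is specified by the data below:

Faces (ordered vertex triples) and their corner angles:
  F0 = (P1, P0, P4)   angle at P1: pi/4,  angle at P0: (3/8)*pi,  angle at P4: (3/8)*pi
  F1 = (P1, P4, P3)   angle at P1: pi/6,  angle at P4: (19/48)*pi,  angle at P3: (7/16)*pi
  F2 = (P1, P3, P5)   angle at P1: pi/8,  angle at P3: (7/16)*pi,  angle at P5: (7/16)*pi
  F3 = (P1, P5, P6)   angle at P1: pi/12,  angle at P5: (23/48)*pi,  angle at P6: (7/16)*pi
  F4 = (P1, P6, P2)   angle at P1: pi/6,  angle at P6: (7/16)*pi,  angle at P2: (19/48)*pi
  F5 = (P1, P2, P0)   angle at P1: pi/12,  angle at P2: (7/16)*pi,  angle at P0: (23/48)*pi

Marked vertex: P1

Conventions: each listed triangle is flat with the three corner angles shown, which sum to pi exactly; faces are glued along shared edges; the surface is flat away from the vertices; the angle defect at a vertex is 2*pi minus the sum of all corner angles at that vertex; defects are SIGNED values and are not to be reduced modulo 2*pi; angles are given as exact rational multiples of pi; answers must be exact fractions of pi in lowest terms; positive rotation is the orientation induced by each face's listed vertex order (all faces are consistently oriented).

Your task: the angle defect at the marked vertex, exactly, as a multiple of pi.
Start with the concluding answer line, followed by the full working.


Answer: defect(P1) = (9/8)*pi

Sum of corner angles at P1: (7/8)*pi
defect = 2*pi - (7/8)*pi


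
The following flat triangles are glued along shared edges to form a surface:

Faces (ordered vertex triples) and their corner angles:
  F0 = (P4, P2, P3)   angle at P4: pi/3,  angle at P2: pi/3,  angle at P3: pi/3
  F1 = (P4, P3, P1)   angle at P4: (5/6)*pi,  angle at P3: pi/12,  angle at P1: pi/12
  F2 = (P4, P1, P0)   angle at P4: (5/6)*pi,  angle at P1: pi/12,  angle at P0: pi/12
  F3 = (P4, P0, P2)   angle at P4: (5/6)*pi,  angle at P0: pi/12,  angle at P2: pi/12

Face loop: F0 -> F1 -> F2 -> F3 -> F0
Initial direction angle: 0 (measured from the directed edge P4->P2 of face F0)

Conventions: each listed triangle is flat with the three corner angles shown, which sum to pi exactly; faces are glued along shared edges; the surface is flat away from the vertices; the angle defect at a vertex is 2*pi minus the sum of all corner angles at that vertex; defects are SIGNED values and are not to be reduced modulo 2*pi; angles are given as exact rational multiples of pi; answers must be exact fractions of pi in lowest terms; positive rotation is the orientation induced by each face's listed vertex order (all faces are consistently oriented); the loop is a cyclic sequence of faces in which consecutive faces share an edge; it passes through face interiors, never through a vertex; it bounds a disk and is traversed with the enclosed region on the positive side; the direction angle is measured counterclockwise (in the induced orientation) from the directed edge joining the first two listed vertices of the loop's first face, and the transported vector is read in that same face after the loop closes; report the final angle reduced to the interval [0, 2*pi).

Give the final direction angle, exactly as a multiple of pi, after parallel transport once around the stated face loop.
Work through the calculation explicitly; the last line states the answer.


enclosed vertex P4: corner angles sum to (17/6)*pi, defect = 2*pi - (17/6)*pi = (-5/6)*pi
summing the enclosed defects onto the initial angle, mod 2*pi in the induced orientation:
final angle = 0 - (5/6)*pi = (7/6)*pi (mod 2*pi)

Answer: final direction angle = (7/6)*pi


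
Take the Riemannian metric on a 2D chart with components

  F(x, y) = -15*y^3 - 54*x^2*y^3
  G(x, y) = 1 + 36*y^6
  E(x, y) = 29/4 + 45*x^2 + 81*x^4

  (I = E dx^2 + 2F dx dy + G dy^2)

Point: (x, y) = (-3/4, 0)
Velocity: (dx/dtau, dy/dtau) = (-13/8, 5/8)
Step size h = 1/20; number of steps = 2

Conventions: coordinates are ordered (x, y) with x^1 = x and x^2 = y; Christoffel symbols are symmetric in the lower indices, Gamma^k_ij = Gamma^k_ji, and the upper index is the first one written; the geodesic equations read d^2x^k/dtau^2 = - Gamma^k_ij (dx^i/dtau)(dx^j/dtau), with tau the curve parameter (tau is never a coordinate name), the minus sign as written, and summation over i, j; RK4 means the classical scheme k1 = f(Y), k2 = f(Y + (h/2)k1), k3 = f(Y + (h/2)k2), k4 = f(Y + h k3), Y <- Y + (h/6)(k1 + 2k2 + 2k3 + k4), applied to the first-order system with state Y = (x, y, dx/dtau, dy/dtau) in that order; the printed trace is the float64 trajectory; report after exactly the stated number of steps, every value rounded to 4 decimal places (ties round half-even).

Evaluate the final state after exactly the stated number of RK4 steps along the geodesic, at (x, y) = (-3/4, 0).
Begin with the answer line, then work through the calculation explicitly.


Answer: x = -0.8933, y = 0.0625, dx/dtau = -1.2735, dy/dtau = 0.6250

f(Y) = (dx/dtau, dy/dtau, -Gamma^x_ij Y'^i Y'^j, -Gamma^y_ij Y'^i Y'^j) with the Gammas evaluated at the stage position; h = 0.050000; intermediate values shown to 6 dp
step 0: x = -0.7500, y = 0.0000, dx/dtau = -1.6250, dy/dtau = 0.6250
step 1:
  k1: at (x, y) = (-0.750000, 0.000000), (dx/dtau, dy/dtau) = (-1.625000, 0.625000); Gamma_xxx = -1.754447, Gamma_xxy = 0.000000, Gamma_xyy = 0.000000, Gamma_yxx = 0.000000, Gamma_yxy = 0.000000, Gamma_yyy = 0.000000; k1 = (-1.625000, 0.625000, 4.632837, 0.000000)
  k2: at (x, y) = (-0.790625, 0.015625), (dx/dtau, dy/dtau) = (-1.509179, 0.625000); Gamma_xxx = -1.725239, Gamma_xxy = 0.000000, Gamma_xyy = -0.000533, Gamma_yxx = 0.000005, Gamma_yxy = 0.000000, Gamma_yyy = 0.000000; k2 = (-1.509179, 0.625000, 3.929650, -0.000011)
  k3: at (x, y) = (-0.787729, 0.015625), (dx/dtau, dy/dtau) = (-1.526759, 0.625000); Gamma_xxx = -1.727403, Gamma_xxy = 0.000000, Gamma_xyy = -0.000535, Gamma_yxx = 0.000005, Gamma_yxy = 0.000000, Gamma_yyy = 0.000000; k3 = (-1.526759, 0.625000, 4.026773, -0.000011)
  k4: at (x, y) = (-0.826338, 0.031250), (dx/dtau, dy/dtau) = (-1.423661, 0.624999); Gamma_xxx = -1.697727, Gamma_xxy = 0.000000, Gamma_xyy = -0.002006, Gamma_yxx = 0.000036, Gamma_yxy = 0.000000, Gamma_yyy = 0.000000; k4 = (-1.423661, 0.624999, 3.441756, -0.000073)
  Y <- Y + (h/6)(k1 + 2k2 + 2k3 + k4): x = -0.8260, y = 0.0312, dx/dtau = -1.4251, dy/dtau = 0.6250
step 2:
  k1: at (x, y) = (-0.826004, 0.031250), (dx/dtau, dy/dtau) = (-1.425105, 0.624999); Gamma_xxx = -1.697990, Gamma_xxy = 0.000000, Gamma_xyy = -0.002007, Gamma_yxx = 0.000036, Gamma_yxy = 0.000000, Gamma_yyy = 0.000000; k1 = (-1.425105, 0.624999, 3.449271, -0.000073)
  k2: at (x, y) = (-0.861632, 0.046875), (dx/dtau, dy/dtau) = (-1.338873, 0.624997); Gamma_xxx = -1.669362, Gamma_xxy = 0.000000, Gamma_xyy = -0.004257, Gamma_yxx = 0.000112, Gamma_yxy = 0.000000, Gamma_yyy = 0.000000; k2 = (-1.338873, 0.624997, 2.994129, -0.000202)
  k3: at (x, y) = (-0.859476, 0.046875), (dx/dtau, dy/dtau) = (-1.350251, 0.624994); Gamma_xxx = -1.671120, Gamma_xxy = 0.000000, Gamma_xyy = -0.004272, Gamma_yxx = 0.000113, Gamma_yxy = 0.000000, Gamma_yyy = 0.000000; k3 = (-1.350251, 0.624994, 3.048420, -0.000206)
  k4: at (x, y) = (-0.893517, 0.062500), (dx/dtau, dy/dtau) = (-1.272684, 0.624989); Gamma_xxx = -1.643065, Gamma_xxy = 0.000000, Gamma_xyy = -0.007183, Gamma_yxx = 0.000248, Gamma_yxy = 0.000000, Gamma_yyy = 0.000001; k4 = (-1.272684, 0.624989, 2.664116, -0.000403)
  Y <- Y + (h/6)(k1 + 2k2 + 2k3 + k4): x = -0.8933, y = 0.0625, dx/dtau = -1.2735, dy/dtau = 0.6250


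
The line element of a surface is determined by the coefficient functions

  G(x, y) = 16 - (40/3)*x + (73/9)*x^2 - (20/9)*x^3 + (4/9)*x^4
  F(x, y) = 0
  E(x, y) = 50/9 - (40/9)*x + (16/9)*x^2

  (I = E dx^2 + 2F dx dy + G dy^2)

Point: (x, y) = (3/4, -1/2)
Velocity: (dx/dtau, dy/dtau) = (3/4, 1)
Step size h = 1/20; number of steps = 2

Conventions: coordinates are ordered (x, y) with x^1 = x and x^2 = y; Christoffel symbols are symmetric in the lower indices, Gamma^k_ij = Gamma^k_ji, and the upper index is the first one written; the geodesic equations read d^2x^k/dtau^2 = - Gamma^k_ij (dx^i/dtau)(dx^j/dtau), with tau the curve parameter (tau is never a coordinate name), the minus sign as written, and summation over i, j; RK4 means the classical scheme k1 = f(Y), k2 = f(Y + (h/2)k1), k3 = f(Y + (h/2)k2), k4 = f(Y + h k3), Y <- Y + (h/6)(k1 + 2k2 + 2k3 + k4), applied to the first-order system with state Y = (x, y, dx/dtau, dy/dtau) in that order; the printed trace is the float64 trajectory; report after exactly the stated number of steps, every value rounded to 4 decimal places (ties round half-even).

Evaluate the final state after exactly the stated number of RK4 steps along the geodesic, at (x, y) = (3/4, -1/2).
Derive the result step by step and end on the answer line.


f(Y) = (dx/dtau, dy/dtau, -Gamma^x_ij Y'^i Y'^j, -Gamma^y_ij Y'^i Y'^j) with the Gammas evaluated at the stage position; h = 0.050000; intermediate values shown to 6 dp
step 0: x = 0.7500, y = -0.5000, dx/dtau = 0.7500, dy/dtau = 1.0000
step 1:
  k1: at (x, y) = (0.750000, -0.500000), (dx/dtau, dy/dtau) = (0.750000, 1.000000); Gamma_xxx = -0.275862, Gamma_xxy = 0.000000, Gamma_xyy = 0.646552, Gamma_yxx = 0.000000, Gamma_yxy = -0.213333, Gamma_yyy = 0.000000; k1 = (0.750000, 1.000000, -0.491379, 0.320000)
  k2: at (x, y) = (0.768750, -0.475000), (dx/dtau, dy/dtau) = (0.737716, 1.008000); Gamma_xxx = -0.268240, Gamma_xxy = 0.000000, Gamma_xyy = 0.626220, Gamma_yxx = 0.000000, Gamma_yxy = -0.206142, Gamma_yyy = 0.000000; k2 = (0.737716, 1.008000, -0.490297, 0.306582)
  k3: at (x, y) = (0.768443, -0.474800), (dx/dtau, dy/dtau) = (0.737743, 1.007665); Gamma_xxx = -0.268367, Gamma_xxy = 0.000000, Gamma_xyy = 0.626556, Gamma_yxx = 0.000000, Gamma_yxy = -0.206261, Gamma_yyy = 0.000000; k3 = (0.737743, 1.007665, -0.490135, 0.306668)
  k4: at (x, y) = (0.786887, -0.449617), (dx/dtau, dy/dtau) = (0.725493, 1.015333); Gamma_xxx = -0.260619, Gamma_xxy = 0.000000, Gamma_xyy = 0.606196, Gamma_yxx = 0.000000, Gamma_yxy = -0.199104, Gamma_yyy = 0.000000; k4 = (0.725493, 1.015333, -0.487754, 0.293327)
  Y <- Y + (h/6)(k1 + 2k2 + 2k3 + k4): x = 0.7869, y = -0.4496, dx/dtau = 0.7255, dy/dtau = 1.0153
step 2:
  k1: at (x, y) = (0.786887, -0.449611), (dx/dtau, dy/dtau) = (0.725500, 1.015332); Gamma_xxx = -0.260619, Gamma_xxy = 0.000000, Gamma_xyy = 0.606197, Gamma_yxx = 0.000000, Gamma_yxy = -0.199104, Gamma_yyy = 0.000000; k1 = (0.725500, 1.015332, -0.487750, 0.293329)
  k2: at (x, y) = (0.805024, -0.424228), (dx/dtau, dy/dtau) = (0.713306, 1.022665); Gamma_xxx = -0.252755, Gamma_xxy = 0.000000, Gamma_xyy = 0.585823, Gamma_yxx = 0.000000, Gamma_yxy = -0.191986, Gamma_yyy = 0.000000; k2 = (0.713306, 1.022665, -0.484076, 0.280097)
  k3: at (x, y) = (0.804719, -0.424045), (dx/dtau, dy/dtau) = (0.713398, 1.022334); Gamma_xxx = -0.252889, Gamma_xxy = 0.000000, Gamma_xyy = 0.586168, Gamma_yxx = 0.000000, Gamma_yxy = -0.192106, Gamma_yyy = 0.000000; k3 = (0.713398, 1.022334, -0.483939, 0.280218)
  k4: at (x, y) = (0.822557, -0.398494), (dx/dtau, dy/dtau) = (0.701303, 1.029343); Gamma_xxx = -0.244924, Gamma_xxy = 0.000000, Gamma_xyy = 0.565800, Gamma_yxx = 0.000000, Gamma_yxy = -0.185032, Gamma_yyy = 0.000000; k4 = (0.701303, 1.029343, -0.479031, 0.267142)
  Y <- Y + (h/6)(k1 + 2k2 + 2k3 + k4): x = 0.8226, y = -0.3985, dx/dtau = 0.7013, dy/dtau = 1.0293

Answer: x = 0.8226, y = -0.3985, dx/dtau = 0.7013, dy/dtau = 1.0293


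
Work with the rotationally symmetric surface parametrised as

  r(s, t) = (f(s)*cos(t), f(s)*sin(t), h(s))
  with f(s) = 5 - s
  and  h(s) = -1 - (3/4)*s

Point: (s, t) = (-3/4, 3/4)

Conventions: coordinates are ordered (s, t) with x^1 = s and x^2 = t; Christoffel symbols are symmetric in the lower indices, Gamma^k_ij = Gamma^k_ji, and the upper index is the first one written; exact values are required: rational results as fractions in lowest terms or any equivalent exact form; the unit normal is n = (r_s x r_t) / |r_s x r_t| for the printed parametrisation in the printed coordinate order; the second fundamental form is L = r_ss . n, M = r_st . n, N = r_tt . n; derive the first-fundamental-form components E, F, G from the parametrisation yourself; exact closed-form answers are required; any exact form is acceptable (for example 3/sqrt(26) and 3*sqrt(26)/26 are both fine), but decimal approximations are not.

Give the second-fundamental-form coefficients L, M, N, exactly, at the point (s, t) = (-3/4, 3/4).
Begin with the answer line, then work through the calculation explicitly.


Answer: L = 0, M = 0, N = -69/20

f = 23/4, f' = -1, f'' = 0, h' = -3/4, h'' = 0
E = 25/16, F = 0, G = 529/16; answer radicand W^2 = 25/16
unnormalised second-form numerators: l = 0, m = 0, n = -69/16; L = l/sqrt(25/16), and similarly M = m/sqrt(W^2), N = n/sqrt(W^2)
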